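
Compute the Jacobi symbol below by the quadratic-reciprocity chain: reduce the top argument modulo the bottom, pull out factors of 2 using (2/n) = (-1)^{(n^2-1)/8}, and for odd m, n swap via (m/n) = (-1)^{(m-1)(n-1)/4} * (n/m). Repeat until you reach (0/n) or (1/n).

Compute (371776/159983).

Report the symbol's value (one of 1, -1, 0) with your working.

0

(371776/159983) = (51810/159983)   [reduce mod 159983]
51810 = 2^1·25905; (2/159983) = +1 since 159983 mod 8 = 7, so (51810/159983) = (+1)^1·(25905/159983); sign now +1
reciprocity: (25905/159983) = +1·(159983/25905) since 25905 mod 4 = 1, 159983 mod 4 = 3; sign now +1
(159983/25905) = (4553/25905)   [reduce mod 25905]
reciprocity: (4553/25905) = +1·(25905/4553) since 4553 mod 4 = 1, 25905 mod 4 = 1; sign now +1
(25905/4553) = (3140/4553)   [reduce mod 4553]
3140 = 2^2·785; (2/4553) = +1 since 4553 mod 8 = 1, so (3140/4553) = (+1)^2·(785/4553); sign now +1
reciprocity: (785/4553) = +1·(4553/785) since 785 mod 4 = 1, 4553 mod 4 = 1; sign now +1
(4553/785) = (628/785)   [reduce mod 785]
628 = 2^2·157; (2/785) = +1 since 785 mod 8 = 1, so (628/785) = (+1)^2·(157/785); sign now +1
reciprocity: (157/785) = +1·(785/157) since 157 mod 4 = 1, 785 mod 4 = 1; sign now +1
(785/157) = (0/157)   [reduce mod 157]
(0/157) = 0   [gcd(a, n) > 1]; final value = 0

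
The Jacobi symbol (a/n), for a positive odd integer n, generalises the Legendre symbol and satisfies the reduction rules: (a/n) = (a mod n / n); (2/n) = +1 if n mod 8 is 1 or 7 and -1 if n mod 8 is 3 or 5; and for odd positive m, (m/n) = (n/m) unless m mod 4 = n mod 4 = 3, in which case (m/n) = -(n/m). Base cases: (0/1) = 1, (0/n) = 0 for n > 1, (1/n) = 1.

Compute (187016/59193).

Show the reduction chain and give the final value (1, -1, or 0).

1

(187016/59193) = (9437/59193)   [reduce mod 59193]
reciprocity: (9437/59193) = +1·(59193/9437) since 9437 mod 4 = 1, 59193 mod 4 = 1; sign now +1
(59193/9437) = (2571/9437)   [reduce mod 9437]
reciprocity: (2571/9437) = +1·(9437/2571) since 2571 mod 4 = 3, 9437 mod 4 = 1; sign now +1
(9437/2571) = (1724/2571)   [reduce mod 2571]
1724 = 2^2·431; (2/2571) = -1 since 2571 mod 8 = 3, so (1724/2571) = (-1)^2·(431/2571); sign now +1
reciprocity: (431/2571) = -1·(2571/431) since 431 mod 4 = 3, 2571 mod 4 = 3; sign now -1
(2571/431) = (416/431)   [reduce mod 431]
416 = 2^5·13; (2/431) = +1 since 431 mod 8 = 7, so (416/431) = (+1)^5·(13/431); sign now -1
reciprocity: (13/431) = +1·(431/13) since 13 mod 4 = 1, 431 mod 4 = 3; sign now -1
(431/13) = (2/13)   [reduce mod 13]
2 = 2^1·1; (2/13) = -1 since 13 mod 8 = 5, so (2/13) = (-1)^1·(1/13); sign now +1
(1/13) = 1; final value = sign = +1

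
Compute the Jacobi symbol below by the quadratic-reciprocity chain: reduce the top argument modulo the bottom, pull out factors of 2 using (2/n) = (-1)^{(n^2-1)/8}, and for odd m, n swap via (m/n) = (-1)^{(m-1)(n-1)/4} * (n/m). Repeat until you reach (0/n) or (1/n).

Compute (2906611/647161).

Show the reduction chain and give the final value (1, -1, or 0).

-1

(2906611/647161) = (317967/647161)   [reduce mod 647161]
reciprocity: (317967/647161) = +1·(647161/317967) since 317967 mod 4 = 3, 647161 mod 4 = 1; sign now +1
(647161/317967) = (11227/317967)   [reduce mod 317967]
reciprocity: (11227/317967) = -1·(317967/11227) since 11227 mod 4 = 3, 317967 mod 4 = 3; sign now -1
(317967/11227) = (3611/11227)   [reduce mod 11227]
reciprocity: (3611/11227) = -1·(11227/3611) since 3611 mod 4 = 3, 11227 mod 4 = 3; sign now +1
(11227/3611) = (394/3611)   [reduce mod 3611]
394 = 2^1·197; (2/3611) = -1 since 3611 mod 8 = 3, so (394/3611) = (-1)^1·(197/3611); sign now -1
reciprocity: (197/3611) = +1·(3611/197) since 197 mod 4 = 1, 3611 mod 4 = 3; sign now -1
(3611/197) = (65/197)   [reduce mod 197]
reciprocity: (65/197) = +1·(197/65) since 65 mod 4 = 1, 197 mod 4 = 1; sign now -1
(197/65) = (2/65)   [reduce mod 65]
2 = 2^1·1; (2/65) = +1 since 65 mod 8 = 1, so (2/65) = (+1)^1·(1/65); sign now -1
(1/65) = 1; final value = sign = -1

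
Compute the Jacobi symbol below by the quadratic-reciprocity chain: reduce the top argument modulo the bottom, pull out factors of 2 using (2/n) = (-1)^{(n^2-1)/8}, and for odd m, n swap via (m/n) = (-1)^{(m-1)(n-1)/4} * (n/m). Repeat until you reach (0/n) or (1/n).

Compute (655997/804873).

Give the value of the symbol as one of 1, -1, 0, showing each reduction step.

1

flip (655997/804873) -> (804873/655997): both odd, 655997 mod 4 = 1, 804873 mod 4 = 1, so the flip contributes +1; sign now +1
(804873/655997): 804873 mod 655997 = 148876, so (804873/655997) = (148876/655997)
factor out 2^2: 148876 = 2^2·37219; with 655997 mod 8 = 5, (2/655997) = -1; sign now +1; continue with (37219/655997)
flip (37219/655997) -> (655997/37219): both odd, 37219 mod 4 = 3, 655997 mod 4 = 1, so the flip contributes +1; sign now +1
(655997/37219): 655997 mod 37219 = 23274, so (655997/37219) = (23274/37219)
factor out 2^1: 23274 = 2^1·11637; with 37219 mod 8 = 3, (2/37219) = -1; sign now -1; continue with (11637/37219)
flip (11637/37219) -> (37219/11637): both odd, 11637 mod 4 = 1, 37219 mod 4 = 3, so the flip contributes +1; sign now -1
(37219/11637): 37219 mod 11637 = 2308, so (37219/11637) = (2308/11637)
factor out 2^2: 2308 = 2^2·577; with 11637 mod 8 = 5, (2/11637) = -1; sign now -1; continue with (577/11637)
flip (577/11637) -> (11637/577): both odd, 577 mod 4 = 1, 11637 mod 4 = 1, so the flip contributes +1; sign now -1
(11637/577): 11637 mod 577 = 97, so (11637/577) = (97/577)
flip (97/577) -> (577/97): both odd, 97 mod 4 = 1, 577 mod 4 = 1, so the flip contributes +1; sign now -1
(577/97): 577 mod 97 = 92, so (577/97) = (92/97)
factor out 2^2: 92 = 2^2·23; with 97 mod 8 = 1, (2/97) = +1; sign now -1; continue with (23/97)
flip (23/97) -> (97/23): both odd, 23 mod 4 = 3, 97 mod 4 = 1, so the flip contributes +1; sign now -1
(97/23): 97 mod 23 = 5, so (97/23) = (5/23)
flip (5/23) -> (23/5): both odd, 5 mod 4 = 1, 23 mod 4 = 3, so the flip contributes +1; sign now -1
(23/5): 23 mod 5 = 3, so (23/5) = (3/5)
flip (3/5) -> (5/3): both odd, 3 mod 4 = 3, 5 mod 4 = 1, so the flip contributes +1; sign now -1
(5/3): 5 mod 3 = 2, so (5/3) = (2/3)
factor out 2^1: 2 = 2^1·1; with 3 mod 8 = 3, (2/3) = -1; sign now +1; continue with (1/3)
reached (1/3) = 1, so the symbol is +1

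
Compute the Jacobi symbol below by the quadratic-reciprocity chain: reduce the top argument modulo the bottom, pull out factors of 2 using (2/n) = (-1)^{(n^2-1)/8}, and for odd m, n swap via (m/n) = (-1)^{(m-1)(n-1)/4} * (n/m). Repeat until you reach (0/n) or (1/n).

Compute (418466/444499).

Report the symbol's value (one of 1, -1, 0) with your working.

factor out 2^1: 418466 = 2^1·209233; with 444499 mod 8 = 3, (2/444499) = -1; sign now -1; continue with (209233/444499)
flip (209233/444499) -> (444499/209233): both odd, 209233 mod 4 = 1, 444499 mod 4 = 3, so the flip contributes +1; sign now -1
(444499/209233): 444499 mod 209233 = 26033, so (444499/209233) = (26033/209233)
flip (26033/209233) -> (209233/26033): both odd, 26033 mod 4 = 1, 209233 mod 4 = 1, so the flip contributes +1; sign now -1
(209233/26033): 209233 mod 26033 = 969, so (209233/26033) = (969/26033)
flip (969/26033) -> (26033/969): both odd, 969 mod 4 = 1, 26033 mod 4 = 1, so the flip contributes +1; sign now -1
(26033/969): 26033 mod 969 = 839, so (26033/969) = (839/969)
flip (839/969) -> (969/839): both odd, 839 mod 4 = 3, 969 mod 4 = 1, so the flip contributes +1; sign now -1
(969/839): 969 mod 839 = 130, so (969/839) = (130/839)
factor out 2^1: 130 = 2^1·65; with 839 mod 8 = 7, (2/839) = +1; sign now -1; continue with (65/839)
flip (65/839) -> (839/65): both odd, 65 mod 4 = 1, 839 mod 4 = 3, so the flip contributes +1; sign now -1
(839/65): 839 mod 65 = 59, so (839/65) = (59/65)
flip (59/65) -> (65/59): both odd, 59 mod 4 = 3, 65 mod 4 = 1, so the flip contributes +1; sign now -1
(65/59): 65 mod 59 = 6, so (65/59) = (6/59)
factor out 2^1: 6 = 2^1·3; with 59 mod 8 = 3, (2/59) = -1; sign now +1; continue with (3/59)
flip (3/59) -> (59/3): both odd, 3 mod 4 = 3, 59 mod 4 = 3, so the flip contributes -1; sign now -1
(59/3): 59 mod 3 = 2, so (59/3) = (2/3)
factor out 2^1: 2 = 2^1·1; with 3 mod 8 = 3, (2/3) = -1; sign now +1; continue with (1/3)
reached (1/3) = 1, so the symbol is +1

1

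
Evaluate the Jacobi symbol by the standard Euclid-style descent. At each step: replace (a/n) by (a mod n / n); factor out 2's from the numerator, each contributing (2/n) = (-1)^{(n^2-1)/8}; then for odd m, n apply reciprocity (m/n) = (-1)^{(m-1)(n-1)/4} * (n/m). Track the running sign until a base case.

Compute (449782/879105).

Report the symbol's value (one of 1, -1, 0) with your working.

1

factor out 2^1: 449782 = 2^1·224891; with 879105 mod 8 = 1, (2/879105) = +1; sign now +1; continue with (224891/879105)
flip (224891/879105) -> (879105/224891): both odd, 224891 mod 4 = 3, 879105 mod 4 = 1, so the flip contributes +1; sign now +1
(879105/224891): 879105 mod 224891 = 204432, so (879105/224891) = (204432/224891)
factor out 2^4: 204432 = 2^4·12777; with 224891 mod 8 = 3, (2/224891) = -1; sign now +1; continue with (12777/224891)
flip (12777/224891) -> (224891/12777): both odd, 12777 mod 4 = 1, 224891 mod 4 = 3, so the flip contributes +1; sign now +1
(224891/12777): 224891 mod 12777 = 7682, so (224891/12777) = (7682/12777)
factor out 2^1: 7682 = 2^1·3841; with 12777 mod 8 = 1, (2/12777) = +1; sign now +1; continue with (3841/12777)
flip (3841/12777) -> (12777/3841): both odd, 3841 mod 4 = 1, 12777 mod 4 = 1, so the flip contributes +1; sign now +1
(12777/3841): 12777 mod 3841 = 1254, so (12777/3841) = (1254/3841)
factor out 2^1: 1254 = 2^1·627; with 3841 mod 8 = 1, (2/3841) = +1; sign now +1; continue with (627/3841)
flip (627/3841) -> (3841/627): both odd, 627 mod 4 = 3, 3841 mod 4 = 1, so the flip contributes +1; sign now +1
(3841/627): 3841 mod 627 = 79, so (3841/627) = (79/627)
flip (79/627) -> (627/79): both odd, 79 mod 4 = 3, 627 mod 4 = 3, so the flip contributes -1; sign now -1
(627/79): 627 mod 79 = 74, so (627/79) = (74/79)
factor out 2^1: 74 = 2^1·37; with 79 mod 8 = 7, (2/79) = +1; sign now -1; continue with (37/79)
flip (37/79) -> (79/37): both odd, 37 mod 4 = 1, 79 mod 4 = 3, so the flip contributes +1; sign now -1
(79/37): 79 mod 37 = 5, so (79/37) = (5/37)
flip (5/37) -> (37/5): both odd, 5 mod 4 = 1, 37 mod 4 = 1, so the flip contributes +1; sign now -1
(37/5): 37 mod 5 = 2, so (37/5) = (2/5)
factor out 2^1: 2 = 2^1·1; with 5 mod 8 = 5, (2/5) = -1; sign now +1; continue with (1/5)
reached (1/5) = 1, so the symbol is +1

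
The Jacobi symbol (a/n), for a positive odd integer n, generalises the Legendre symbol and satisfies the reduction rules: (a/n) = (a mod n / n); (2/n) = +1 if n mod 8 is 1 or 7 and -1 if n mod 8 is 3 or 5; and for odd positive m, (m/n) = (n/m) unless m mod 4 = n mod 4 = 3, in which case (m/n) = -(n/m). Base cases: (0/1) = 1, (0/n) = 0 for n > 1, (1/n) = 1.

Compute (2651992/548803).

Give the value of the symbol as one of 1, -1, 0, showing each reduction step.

0

(2651992/548803) = (456780/548803)   [reduce mod 548803]
456780 = 2^2·114195; (2/548803) = -1 since 548803 mod 8 = 3, so (456780/548803) = (-1)^2·(114195/548803); sign now +1
reciprocity: (114195/548803) = -1·(548803/114195) since 114195 mod 4 = 3, 548803 mod 4 = 3; sign now -1
(548803/114195) = (92023/114195)   [reduce mod 114195]
reciprocity: (92023/114195) = -1·(114195/92023) since 92023 mod 4 = 3, 114195 mod 4 = 3; sign now +1
(114195/92023) = (22172/92023)   [reduce mod 92023]
22172 = 2^2·5543; (2/92023) = +1 since 92023 mod 8 = 7, so (22172/92023) = (+1)^2·(5543/92023); sign now +1
reciprocity: (5543/92023) = -1·(92023/5543) since 5543 mod 4 = 3, 92023 mod 4 = 3; sign now -1
(92023/5543) = (3335/5543)   [reduce mod 5543]
reciprocity: (3335/5543) = -1·(5543/3335) since 3335 mod 4 = 3, 5543 mod 4 = 3; sign now +1
(5543/3335) = (2208/3335)   [reduce mod 3335]
2208 = 2^5·69; (2/3335) = +1 since 3335 mod 8 = 7, so (2208/3335) = (+1)^5·(69/3335); sign now +1
reciprocity: (69/3335) = +1·(3335/69) since 69 mod 4 = 1, 3335 mod 4 = 3; sign now +1
(3335/69) = (23/69)   [reduce mod 69]
reciprocity: (23/69) = +1·(69/23) since 23 mod 4 = 3, 69 mod 4 = 1; sign now +1
(69/23) = (0/23)   [reduce mod 23]
(0/23) = 0   [gcd(a, n) > 1]; final value = 0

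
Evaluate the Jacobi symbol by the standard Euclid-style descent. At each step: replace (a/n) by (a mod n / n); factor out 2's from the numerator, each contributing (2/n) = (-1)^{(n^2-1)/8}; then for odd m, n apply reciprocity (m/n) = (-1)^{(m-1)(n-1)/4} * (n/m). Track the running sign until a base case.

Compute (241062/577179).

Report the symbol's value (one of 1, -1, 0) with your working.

0

241062 = 2^1·120531; (2/577179) = -1 since 577179 mod 8 = 3, so (241062/577179) = (-1)^1·(120531/577179); sign now -1
reciprocity: (120531/577179) = -1·(577179/120531) since 120531 mod 4 = 3, 577179 mod 4 = 3; sign now +1
(577179/120531) = (95055/120531)   [reduce mod 120531]
reciprocity: (95055/120531) = -1·(120531/95055) since 95055 mod 4 = 3, 120531 mod 4 = 3; sign now -1
(120531/95055) = (25476/95055)   [reduce mod 95055]
25476 = 2^2·6369; (2/95055) = +1 since 95055 mod 8 = 7, so (25476/95055) = (+1)^2·(6369/95055); sign now -1
reciprocity: (6369/95055) = +1·(95055/6369) since 6369 mod 4 = 1, 95055 mod 4 = 3; sign now -1
(95055/6369) = (5889/6369)   [reduce mod 6369]
reciprocity: (5889/6369) = +1·(6369/5889) since 5889 mod 4 = 1, 6369 mod 4 = 1; sign now -1
(6369/5889) = (480/5889)   [reduce mod 5889]
480 = 2^5·15; (2/5889) = +1 since 5889 mod 8 = 1, so (480/5889) = (+1)^5·(15/5889); sign now -1
reciprocity: (15/5889) = +1·(5889/15) since 15 mod 4 = 3, 5889 mod 4 = 1; sign now -1
(5889/15) = (9/15)   [reduce mod 15]
reciprocity: (9/15) = +1·(15/9) since 9 mod 4 = 1, 15 mod 4 = 3; sign now -1
(15/9) = (6/9)   [reduce mod 9]
6 = 2^1·3; (2/9) = +1 since 9 mod 8 = 1, so (6/9) = (+1)^1·(3/9); sign now -1
reciprocity: (3/9) = +1·(9/3) since 3 mod 4 = 3, 9 mod 4 = 1; sign now -1
(9/3) = (0/3)   [reduce mod 3]
(0/3) = 0   [gcd(a, n) > 1]; final value = 0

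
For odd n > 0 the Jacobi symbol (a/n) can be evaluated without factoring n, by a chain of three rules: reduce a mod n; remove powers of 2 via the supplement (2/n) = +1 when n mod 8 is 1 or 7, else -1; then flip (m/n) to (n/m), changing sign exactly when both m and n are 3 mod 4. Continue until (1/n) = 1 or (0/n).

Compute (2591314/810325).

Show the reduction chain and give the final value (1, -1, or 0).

(2591314/810325) = (160339/810325)   [reduce mod 810325]
reciprocity: (160339/810325) = +1·(810325/160339) since 160339 mod 4 = 3, 810325 mod 4 = 1; sign now +1
(810325/160339) = (8630/160339)   [reduce mod 160339]
8630 = 2^1·4315; (2/160339) = -1 since 160339 mod 8 = 3, so (8630/160339) = (-1)^1·(4315/160339); sign now -1
reciprocity: (4315/160339) = -1·(160339/4315) since 4315 mod 4 = 3, 160339 mod 4 = 3; sign now +1
(160339/4315) = (684/4315)   [reduce mod 4315]
684 = 2^2·171; (2/4315) = -1 since 4315 mod 8 = 3, so (684/4315) = (-1)^2·(171/4315); sign now +1
reciprocity: (171/4315) = -1·(4315/171) since 171 mod 4 = 3, 4315 mod 4 = 3; sign now -1
(4315/171) = (40/171)   [reduce mod 171]
40 = 2^3·5; (2/171) = -1 since 171 mod 8 = 3, so (40/171) = (-1)^3·(5/171); sign now +1
reciprocity: (5/171) = +1·(171/5) since 5 mod 4 = 1, 171 mod 4 = 3; sign now +1
(171/5) = (1/5)   [reduce mod 5]
(1/5) = 1; final value = sign = +1

1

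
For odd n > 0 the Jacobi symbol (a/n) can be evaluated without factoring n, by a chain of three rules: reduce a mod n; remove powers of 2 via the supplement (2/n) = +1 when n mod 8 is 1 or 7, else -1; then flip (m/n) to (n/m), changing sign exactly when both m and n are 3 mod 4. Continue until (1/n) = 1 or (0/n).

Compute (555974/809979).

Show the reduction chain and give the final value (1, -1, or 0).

factor out 2^1: 555974 = 2^1·277987; with 809979 mod 8 = 3, (2/809979) = -1; sign now -1; continue with (277987/809979)
flip (277987/809979) -> (809979/277987): both odd, 277987 mod 4 = 3, 809979 mod 4 = 3, so the flip contributes -1; sign now +1
(809979/277987): 809979 mod 277987 = 254005, so (809979/277987) = (254005/277987)
flip (254005/277987) -> (277987/254005): both odd, 254005 mod 4 = 1, 277987 mod 4 = 3, so the flip contributes +1; sign now +1
(277987/254005): 277987 mod 254005 = 23982, so (277987/254005) = (23982/254005)
factor out 2^1: 23982 = 2^1·11991; with 254005 mod 8 = 5, (2/254005) = -1; sign now -1; continue with (11991/254005)
flip (11991/254005) -> (254005/11991): both odd, 11991 mod 4 = 3, 254005 mod 4 = 1, so the flip contributes +1; sign now -1
(254005/11991): 254005 mod 11991 = 2194, so (254005/11991) = (2194/11991)
factor out 2^1: 2194 = 2^1·1097; with 11991 mod 8 = 7, (2/11991) = +1; sign now -1; continue with (1097/11991)
flip (1097/11991) -> (11991/1097): both odd, 1097 mod 4 = 1, 11991 mod 4 = 3, so the flip contributes +1; sign now -1
(11991/1097): 11991 mod 1097 = 1021, so (11991/1097) = (1021/1097)
flip (1021/1097) -> (1097/1021): both odd, 1021 mod 4 = 1, 1097 mod 4 = 1, so the flip contributes +1; sign now -1
(1097/1021): 1097 mod 1021 = 76, so (1097/1021) = (76/1021)
factor out 2^2: 76 = 2^2·19; with 1021 mod 8 = 5, (2/1021) = -1; sign now -1; continue with (19/1021)
flip (19/1021) -> (1021/19): both odd, 19 mod 4 = 3, 1021 mod 4 = 1, so the flip contributes +1; sign now -1
(1021/19): 1021 mod 19 = 14, so (1021/19) = (14/19)
factor out 2^1: 14 = 2^1·7; with 19 mod 8 = 3, (2/19) = -1; sign now +1; continue with (7/19)
flip (7/19) -> (19/7): both odd, 7 mod 4 = 3, 19 mod 4 = 3, so the flip contributes -1; sign now -1
(19/7): 19 mod 7 = 5, so (19/7) = (5/7)
flip (5/7) -> (7/5): both odd, 5 mod 4 = 1, 7 mod 4 = 3, so the flip contributes +1; sign now -1
(7/5): 7 mod 5 = 2, so (7/5) = (2/5)
factor out 2^1: 2 = 2^1·1; with 5 mod 8 = 5, (2/5) = -1; sign now +1; continue with (1/5)
reached (1/5) = 1, so the symbol is +1

1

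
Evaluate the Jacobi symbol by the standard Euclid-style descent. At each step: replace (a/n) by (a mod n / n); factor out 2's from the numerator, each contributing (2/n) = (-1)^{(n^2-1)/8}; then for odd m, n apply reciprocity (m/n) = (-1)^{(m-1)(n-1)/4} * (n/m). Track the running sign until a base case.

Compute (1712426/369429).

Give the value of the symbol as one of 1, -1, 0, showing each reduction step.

(1712426/369429) = (234710/369429)   [reduce mod 369429]
234710 = 2^1·117355; (2/369429) = -1 since 369429 mod 8 = 5, so (234710/369429) = (-1)^1·(117355/369429); sign now -1
reciprocity: (117355/369429) = +1·(369429/117355) since 117355 mod 4 = 3, 369429 mod 4 = 1; sign now -1
(369429/117355) = (17364/117355)   [reduce mod 117355]
17364 = 2^2·4341; (2/117355) = -1 since 117355 mod 8 = 3, so (17364/117355) = (-1)^2·(4341/117355); sign now -1
reciprocity: (4341/117355) = +1·(117355/4341) since 4341 mod 4 = 1, 117355 mod 4 = 3; sign now -1
(117355/4341) = (148/4341)   [reduce mod 4341]
148 = 2^2·37; (2/4341) = -1 since 4341 mod 8 = 5, so (148/4341) = (-1)^2·(37/4341); sign now -1
reciprocity: (37/4341) = +1·(4341/37) since 37 mod 4 = 1, 4341 mod 4 = 1; sign now -1
(4341/37) = (12/37)   [reduce mod 37]
12 = 2^2·3; (2/37) = -1 since 37 mod 8 = 5, so (12/37) = (-1)^2·(3/37); sign now -1
reciprocity: (3/37) = +1·(37/3) since 3 mod 4 = 3, 37 mod 4 = 1; sign now -1
(37/3) = (1/3)   [reduce mod 3]
(1/3) = 1; final value = sign = -1

-1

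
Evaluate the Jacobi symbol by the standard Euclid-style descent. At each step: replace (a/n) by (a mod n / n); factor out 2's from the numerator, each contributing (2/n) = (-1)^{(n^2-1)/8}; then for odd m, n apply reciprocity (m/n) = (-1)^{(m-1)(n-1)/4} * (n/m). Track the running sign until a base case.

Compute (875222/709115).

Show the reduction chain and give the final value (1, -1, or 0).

1

(875222/709115): 875222 mod 709115 = 166107, so (875222/709115) = (166107/709115)
flip (166107/709115) -> (709115/166107): both odd, 166107 mod 4 = 3, 709115 mod 4 = 3, so the flip contributes -1; sign now -1
(709115/166107): 709115 mod 166107 = 44687, so (709115/166107) = (44687/166107)
flip (44687/166107) -> (166107/44687): both odd, 44687 mod 4 = 3, 166107 mod 4 = 3, so the flip contributes -1; sign now +1
(166107/44687): 166107 mod 44687 = 32046, so (166107/44687) = (32046/44687)
factor out 2^1: 32046 = 2^1·16023; with 44687 mod 8 = 7, (2/44687) = +1; sign now +1; continue with (16023/44687)
flip (16023/44687) -> (44687/16023): both odd, 16023 mod 4 = 3, 44687 mod 4 = 3, so the flip contributes -1; sign now -1
(44687/16023): 44687 mod 16023 = 12641, so (44687/16023) = (12641/16023)
flip (12641/16023) -> (16023/12641): both odd, 12641 mod 4 = 1, 16023 mod 4 = 3, so the flip contributes +1; sign now -1
(16023/12641): 16023 mod 12641 = 3382, so (16023/12641) = (3382/12641)
factor out 2^1: 3382 = 2^1·1691; with 12641 mod 8 = 1, (2/12641) = +1; sign now -1; continue with (1691/12641)
flip (1691/12641) -> (12641/1691): both odd, 1691 mod 4 = 3, 12641 mod 4 = 1, so the flip contributes +1; sign now -1
(12641/1691): 12641 mod 1691 = 804, so (12641/1691) = (804/1691)
factor out 2^2: 804 = 2^2·201; with 1691 mod 8 = 3, (2/1691) = -1; sign now -1; continue with (201/1691)
flip (201/1691) -> (1691/201): both odd, 201 mod 4 = 1, 1691 mod 4 = 3, so the flip contributes +1; sign now -1
(1691/201): 1691 mod 201 = 83, so (1691/201) = (83/201)
flip (83/201) -> (201/83): both odd, 83 mod 4 = 3, 201 mod 4 = 1, so the flip contributes +1; sign now -1
(201/83): 201 mod 83 = 35, so (201/83) = (35/83)
flip (35/83) -> (83/35): both odd, 35 mod 4 = 3, 83 mod 4 = 3, so the flip contributes -1; sign now +1
(83/35): 83 mod 35 = 13, so (83/35) = (13/35)
flip (13/35) -> (35/13): both odd, 13 mod 4 = 1, 35 mod 4 = 3, so the flip contributes +1; sign now +1
(35/13): 35 mod 13 = 9, so (35/13) = (9/13)
flip (9/13) -> (13/9): both odd, 9 mod 4 = 1, 13 mod 4 = 1, so the flip contributes +1; sign now +1
(13/9): 13 mod 9 = 4, so (13/9) = (4/9)
factor out 2^2: 4 = 2^2·1; with 9 mod 8 = 1, (2/9) = +1; sign now +1; continue with (1/9)
reached (1/9) = 1, so the symbol is +1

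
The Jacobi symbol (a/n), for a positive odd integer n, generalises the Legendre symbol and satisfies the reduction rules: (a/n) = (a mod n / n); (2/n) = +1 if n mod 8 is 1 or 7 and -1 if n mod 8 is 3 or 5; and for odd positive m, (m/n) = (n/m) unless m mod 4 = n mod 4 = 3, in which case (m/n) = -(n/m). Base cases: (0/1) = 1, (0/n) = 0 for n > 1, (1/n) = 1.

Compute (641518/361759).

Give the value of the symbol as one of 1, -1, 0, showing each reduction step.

-1

(641518/361759) = (279759/361759)   [reduce mod 361759]
reciprocity: (279759/361759) = -1·(361759/279759) since 279759 mod 4 = 3, 361759 mod 4 = 3; sign now -1
(361759/279759) = (82000/279759)   [reduce mod 279759]
82000 = 2^4·5125; (2/279759) = +1 since 279759 mod 8 = 7, so (82000/279759) = (+1)^4·(5125/279759); sign now -1
reciprocity: (5125/279759) = +1·(279759/5125) since 5125 mod 4 = 1, 279759 mod 4 = 3; sign now -1
(279759/5125) = (3009/5125)   [reduce mod 5125]
reciprocity: (3009/5125) = +1·(5125/3009) since 3009 mod 4 = 1, 5125 mod 4 = 1; sign now -1
(5125/3009) = (2116/3009)   [reduce mod 3009]
2116 = 2^2·529; (2/3009) = +1 since 3009 mod 8 = 1, so (2116/3009) = (+1)^2·(529/3009); sign now -1
reciprocity: (529/3009) = +1·(3009/529) since 529 mod 4 = 1, 3009 mod 4 = 1; sign now -1
(3009/529) = (364/529)   [reduce mod 529]
364 = 2^2·91; (2/529) = +1 since 529 mod 8 = 1, so (364/529) = (+1)^2·(91/529); sign now -1
reciprocity: (91/529) = +1·(529/91) since 91 mod 4 = 3, 529 mod 4 = 1; sign now -1
(529/91) = (74/91)   [reduce mod 91]
74 = 2^1·37; (2/91) = -1 since 91 mod 8 = 3, so (74/91) = (-1)^1·(37/91); sign now +1
reciprocity: (37/91) = +1·(91/37) since 37 mod 4 = 1, 91 mod 4 = 3; sign now +1
(91/37) = (17/37)   [reduce mod 37]
reciprocity: (17/37) = +1·(37/17) since 17 mod 4 = 1, 37 mod 4 = 1; sign now +1
(37/17) = (3/17)   [reduce mod 17]
reciprocity: (3/17) = +1·(17/3) since 3 mod 4 = 3, 17 mod 4 = 1; sign now +1
(17/3) = (2/3)   [reduce mod 3]
2 = 2^1·1; (2/3) = -1 since 3 mod 8 = 3, so (2/3) = (-1)^1·(1/3); sign now -1
(1/3) = 1; final value = sign = -1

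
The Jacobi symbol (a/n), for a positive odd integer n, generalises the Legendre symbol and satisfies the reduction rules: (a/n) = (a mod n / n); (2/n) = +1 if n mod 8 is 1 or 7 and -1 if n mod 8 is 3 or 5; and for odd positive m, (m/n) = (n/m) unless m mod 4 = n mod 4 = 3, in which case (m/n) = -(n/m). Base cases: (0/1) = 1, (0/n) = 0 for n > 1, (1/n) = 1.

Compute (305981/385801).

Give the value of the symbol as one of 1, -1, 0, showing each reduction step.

reciprocity: (305981/385801) = +1·(385801/305981) since 305981 mod 4 = 1, 385801 mod 4 = 1; sign now +1
(385801/305981) = (79820/305981)   [reduce mod 305981]
79820 = 2^2·19955; (2/305981) = -1 since 305981 mod 8 = 5, so (79820/305981) = (-1)^2·(19955/305981); sign now +1
reciprocity: (19955/305981) = +1·(305981/19955) since 19955 mod 4 = 3, 305981 mod 4 = 1; sign now +1
(305981/19955) = (6656/19955)   [reduce mod 19955]
6656 = 2^9·13; (2/19955) = -1 since 19955 mod 8 = 3, so (6656/19955) = (-1)^9·(13/19955); sign now -1
reciprocity: (13/19955) = +1·(19955/13) since 13 mod 4 = 1, 19955 mod 4 = 3; sign now -1
(19955/13) = (0/13)   [reduce mod 13]
(0/13) = 0   [gcd(a, n) > 1]; final value = 0

0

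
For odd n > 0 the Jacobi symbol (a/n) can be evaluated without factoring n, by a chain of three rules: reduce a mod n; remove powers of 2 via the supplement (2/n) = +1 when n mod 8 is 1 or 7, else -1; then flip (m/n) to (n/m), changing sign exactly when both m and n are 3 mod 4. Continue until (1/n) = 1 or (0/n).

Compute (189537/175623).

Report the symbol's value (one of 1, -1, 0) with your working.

0

(189537/175623): 189537 mod 175623 = 13914, so (189537/175623) = (13914/175623)
factor out 2^1: 13914 = 2^1·6957; with 175623 mod 8 = 7, (2/175623) = +1; sign now +1; continue with (6957/175623)
flip (6957/175623) -> (175623/6957): both odd, 6957 mod 4 = 1, 175623 mod 4 = 3, so the flip contributes +1; sign now +1
(175623/6957): 175623 mod 6957 = 1698, so (175623/6957) = (1698/6957)
factor out 2^1: 1698 = 2^1·849; with 6957 mod 8 = 5, (2/6957) = -1; sign now -1; continue with (849/6957)
flip (849/6957) -> (6957/849): both odd, 849 mod 4 = 1, 6957 mod 4 = 1, so the flip contributes +1; sign now -1
(6957/849): 6957 mod 849 = 165, so (6957/849) = (165/849)
flip (165/849) -> (849/165): both odd, 165 mod 4 = 1, 849 mod 4 = 1, so the flip contributes +1; sign now -1
(849/165): 849 mod 165 = 24, so (849/165) = (24/165)
factor out 2^3: 24 = 2^3·3; with 165 mod 8 = 5, (2/165) = -1; sign now +1; continue with (3/165)
flip (3/165) -> (165/3): both odd, 3 mod 4 = 3, 165 mod 4 = 1, so the flip contributes +1; sign now +1
(165/3): 165 mod 3 = 0, so (165/3) = (0/3)
reached (0/3); gcd(a, n) > 1, so (0/3) = 0 and the symbol is 0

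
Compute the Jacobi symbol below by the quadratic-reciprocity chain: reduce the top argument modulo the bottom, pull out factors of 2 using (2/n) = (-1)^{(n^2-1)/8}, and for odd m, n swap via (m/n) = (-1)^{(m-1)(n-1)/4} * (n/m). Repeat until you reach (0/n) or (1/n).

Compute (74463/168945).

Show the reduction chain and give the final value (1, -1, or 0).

0

flip (74463/168945) -> (168945/74463): both odd, 74463 mod 4 = 3, 168945 mod 4 = 1, so the flip contributes +1; sign now +1
(168945/74463): 168945 mod 74463 = 20019, so (168945/74463) = (20019/74463)
flip (20019/74463) -> (74463/20019): both odd, 20019 mod 4 = 3, 74463 mod 4 = 3, so the flip contributes -1; sign now -1
(74463/20019): 74463 mod 20019 = 14406, so (74463/20019) = (14406/20019)
factor out 2^1: 14406 = 2^1·7203; with 20019 mod 8 = 3, (2/20019) = -1; sign now +1; continue with (7203/20019)
flip (7203/20019) -> (20019/7203): both odd, 7203 mod 4 = 3, 20019 mod 4 = 3, so the flip contributes -1; sign now -1
(20019/7203): 20019 mod 7203 = 5613, so (20019/7203) = (5613/7203)
flip (5613/7203) -> (7203/5613): both odd, 5613 mod 4 = 1, 7203 mod 4 = 3, so the flip contributes +1; sign now -1
(7203/5613): 7203 mod 5613 = 1590, so (7203/5613) = (1590/5613)
factor out 2^1: 1590 = 2^1·795; with 5613 mod 8 = 5, (2/5613) = -1; sign now +1; continue with (795/5613)
flip (795/5613) -> (5613/795): both odd, 795 mod 4 = 3, 5613 mod 4 = 1, so the flip contributes +1; sign now +1
(5613/795): 5613 mod 795 = 48, so (5613/795) = (48/795)
factor out 2^4: 48 = 2^4·3; with 795 mod 8 = 3, (2/795) = -1; sign now +1; continue with (3/795)
flip (3/795) -> (795/3): both odd, 3 mod 4 = 3, 795 mod 4 = 3, so the flip contributes -1; sign now -1
(795/3): 795 mod 3 = 0, so (795/3) = (0/3)
reached (0/3); gcd(a, n) > 1, so (0/3) = 0 and the symbol is 0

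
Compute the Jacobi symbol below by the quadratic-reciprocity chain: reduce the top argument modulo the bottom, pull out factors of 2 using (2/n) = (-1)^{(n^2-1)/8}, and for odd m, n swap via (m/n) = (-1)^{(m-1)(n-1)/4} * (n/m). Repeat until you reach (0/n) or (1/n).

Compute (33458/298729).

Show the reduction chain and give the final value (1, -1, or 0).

-1

33458 = 2^1·16729; (2/298729) = +1 since 298729 mod 8 = 1, so (33458/298729) = (+1)^1·(16729/298729); sign now +1
reciprocity: (16729/298729) = +1·(298729/16729) since 16729 mod 4 = 1, 298729 mod 4 = 1; sign now +1
(298729/16729) = (14336/16729)   [reduce mod 16729]
14336 = 2^11·7; (2/16729) = +1 since 16729 mod 8 = 1, so (14336/16729) = (+1)^11·(7/16729); sign now +1
reciprocity: (7/16729) = +1·(16729/7) since 7 mod 4 = 3, 16729 mod 4 = 1; sign now +1
(16729/7) = (6/7)   [reduce mod 7]
6 = 2^1·3; (2/7) = +1 since 7 mod 8 = 7, so (6/7) = (+1)^1·(3/7); sign now +1
reciprocity: (3/7) = -1·(7/3) since 3 mod 4 = 3, 7 mod 4 = 3; sign now -1
(7/3) = (1/3)   [reduce mod 3]
(1/3) = 1; final value = sign = -1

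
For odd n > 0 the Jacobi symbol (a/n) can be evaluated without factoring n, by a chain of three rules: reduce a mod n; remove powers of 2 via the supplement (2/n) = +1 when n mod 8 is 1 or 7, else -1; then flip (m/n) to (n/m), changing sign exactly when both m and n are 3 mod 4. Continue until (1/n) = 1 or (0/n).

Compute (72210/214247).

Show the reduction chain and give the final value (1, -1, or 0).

-1

factor out 2^1: 72210 = 2^1·36105; with 214247 mod 8 = 7, (2/214247) = +1; sign now +1; continue with (36105/214247)
flip (36105/214247) -> (214247/36105): both odd, 36105 mod 4 = 1, 214247 mod 4 = 3, so the flip contributes +1; sign now +1
(214247/36105): 214247 mod 36105 = 33722, so (214247/36105) = (33722/36105)
factor out 2^1: 33722 = 2^1·16861; with 36105 mod 8 = 1, (2/36105) = +1; sign now +1; continue with (16861/36105)
flip (16861/36105) -> (36105/16861): both odd, 16861 mod 4 = 1, 36105 mod 4 = 1, so the flip contributes +1; sign now +1
(36105/16861): 36105 mod 16861 = 2383, so (36105/16861) = (2383/16861)
flip (2383/16861) -> (16861/2383): both odd, 2383 mod 4 = 3, 16861 mod 4 = 1, so the flip contributes +1; sign now +1
(16861/2383): 16861 mod 2383 = 180, so (16861/2383) = (180/2383)
factor out 2^2: 180 = 2^2·45; with 2383 mod 8 = 7, (2/2383) = +1; sign now +1; continue with (45/2383)
flip (45/2383) -> (2383/45): both odd, 45 mod 4 = 1, 2383 mod 4 = 3, so the flip contributes +1; sign now +1
(2383/45): 2383 mod 45 = 43, so (2383/45) = (43/45)
flip (43/45) -> (45/43): both odd, 43 mod 4 = 3, 45 mod 4 = 1, so the flip contributes +1; sign now +1
(45/43): 45 mod 43 = 2, so (45/43) = (2/43)
factor out 2^1: 2 = 2^1·1; with 43 mod 8 = 3, (2/43) = -1; sign now -1; continue with (1/43)
reached (1/43) = 1, so the symbol is -1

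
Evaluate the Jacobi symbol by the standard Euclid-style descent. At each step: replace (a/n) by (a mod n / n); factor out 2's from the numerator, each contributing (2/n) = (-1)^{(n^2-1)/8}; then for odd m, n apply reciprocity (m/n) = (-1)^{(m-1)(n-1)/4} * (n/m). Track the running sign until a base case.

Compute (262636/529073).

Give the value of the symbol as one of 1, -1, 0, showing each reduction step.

factor out 2^2: 262636 = 2^2·65659; with 529073 mod 8 = 1, (2/529073) = +1; sign now +1; continue with (65659/529073)
flip (65659/529073) -> (529073/65659): both odd, 65659 mod 4 = 3, 529073 mod 4 = 1, so the flip contributes +1; sign now +1
(529073/65659): 529073 mod 65659 = 3801, so (529073/65659) = (3801/65659)
flip (3801/65659) -> (65659/3801): both odd, 3801 mod 4 = 1, 65659 mod 4 = 3, so the flip contributes +1; sign now +1
(65659/3801): 65659 mod 3801 = 1042, so (65659/3801) = (1042/3801)
factor out 2^1: 1042 = 2^1·521; with 3801 mod 8 = 1, (2/3801) = +1; sign now +1; continue with (521/3801)
flip (521/3801) -> (3801/521): both odd, 521 mod 4 = 1, 3801 mod 4 = 1, so the flip contributes +1; sign now +1
(3801/521): 3801 mod 521 = 154, so (3801/521) = (154/521)
factor out 2^1: 154 = 2^1·77; with 521 mod 8 = 1, (2/521) = +1; sign now +1; continue with (77/521)
flip (77/521) -> (521/77): both odd, 77 mod 4 = 1, 521 mod 4 = 1, so the flip contributes +1; sign now +1
(521/77): 521 mod 77 = 59, so (521/77) = (59/77)
flip (59/77) -> (77/59): both odd, 59 mod 4 = 3, 77 mod 4 = 1, so the flip contributes +1; sign now +1
(77/59): 77 mod 59 = 18, so (77/59) = (18/59)
factor out 2^1: 18 = 2^1·9; with 59 mod 8 = 3, (2/59) = -1; sign now -1; continue with (9/59)
flip (9/59) -> (59/9): both odd, 9 mod 4 = 1, 59 mod 4 = 3, so the flip contributes +1; sign now -1
(59/9): 59 mod 9 = 5, so (59/9) = (5/9)
flip (5/9) -> (9/5): both odd, 5 mod 4 = 1, 9 mod 4 = 1, so the flip contributes +1; sign now -1
(9/5): 9 mod 5 = 4, so (9/5) = (4/5)
factor out 2^2: 4 = 2^2·1; with 5 mod 8 = 5, (2/5) = -1; sign now -1; continue with (1/5)
reached (1/5) = 1, so the symbol is -1

-1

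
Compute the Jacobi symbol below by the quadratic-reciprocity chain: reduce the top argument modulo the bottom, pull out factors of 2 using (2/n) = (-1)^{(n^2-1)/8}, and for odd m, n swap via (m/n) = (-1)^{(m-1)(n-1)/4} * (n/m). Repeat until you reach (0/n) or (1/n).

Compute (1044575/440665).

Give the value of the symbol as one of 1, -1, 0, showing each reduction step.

(1044575/440665): 1044575 mod 440665 = 163245, so (1044575/440665) = (163245/440665)
flip (163245/440665) -> (440665/163245): both odd, 163245 mod 4 = 1, 440665 mod 4 = 1, so the flip contributes +1; sign now +1
(440665/163245): 440665 mod 163245 = 114175, so (440665/163245) = (114175/163245)
flip (114175/163245) -> (163245/114175): both odd, 114175 mod 4 = 3, 163245 mod 4 = 1, so the flip contributes +1; sign now +1
(163245/114175): 163245 mod 114175 = 49070, so (163245/114175) = (49070/114175)
factor out 2^1: 49070 = 2^1·24535; with 114175 mod 8 = 7, (2/114175) = +1; sign now +1; continue with (24535/114175)
flip (24535/114175) -> (114175/24535): both odd, 24535 mod 4 = 3, 114175 mod 4 = 3, so the flip contributes -1; sign now -1
(114175/24535): 114175 mod 24535 = 16035, so (114175/24535) = (16035/24535)
flip (16035/24535) -> (24535/16035): both odd, 16035 mod 4 = 3, 24535 mod 4 = 3, so the flip contributes -1; sign now +1
(24535/16035): 24535 mod 16035 = 8500, so (24535/16035) = (8500/16035)
factor out 2^2: 8500 = 2^2·2125; with 16035 mod 8 = 3, (2/16035) = -1; sign now +1; continue with (2125/16035)
flip (2125/16035) -> (16035/2125): both odd, 2125 mod 4 = 1, 16035 mod 4 = 3, so the flip contributes +1; sign now +1
(16035/2125): 16035 mod 2125 = 1160, so (16035/2125) = (1160/2125)
factor out 2^3: 1160 = 2^3·145; with 2125 mod 8 = 5, (2/2125) = -1; sign now -1; continue with (145/2125)
flip (145/2125) -> (2125/145): both odd, 145 mod 4 = 1, 2125 mod 4 = 1, so the flip contributes +1; sign now -1
(2125/145): 2125 mod 145 = 95, so (2125/145) = (95/145)
flip (95/145) -> (145/95): both odd, 95 mod 4 = 3, 145 mod 4 = 1, so the flip contributes +1; sign now -1
(145/95): 145 mod 95 = 50, so (145/95) = (50/95)
factor out 2^1: 50 = 2^1·25; with 95 mod 8 = 7, (2/95) = +1; sign now -1; continue with (25/95)
flip (25/95) -> (95/25): both odd, 25 mod 4 = 1, 95 mod 4 = 3, so the flip contributes +1; sign now -1
(95/25): 95 mod 25 = 20, so (95/25) = (20/25)
factor out 2^2: 20 = 2^2·5; with 25 mod 8 = 1, (2/25) = +1; sign now -1; continue with (5/25)
flip (5/25) -> (25/5): both odd, 5 mod 4 = 1, 25 mod 4 = 1, so the flip contributes +1; sign now -1
(25/5): 25 mod 5 = 0, so (25/5) = (0/5)
reached (0/5); gcd(a, n) > 1, so (0/5) = 0 and the symbol is 0

0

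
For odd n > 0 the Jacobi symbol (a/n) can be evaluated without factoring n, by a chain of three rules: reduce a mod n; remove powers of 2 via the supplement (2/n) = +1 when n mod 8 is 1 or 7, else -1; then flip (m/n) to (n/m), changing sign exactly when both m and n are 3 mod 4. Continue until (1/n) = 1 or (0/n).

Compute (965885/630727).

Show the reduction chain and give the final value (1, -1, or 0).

(965885/630727): 965885 mod 630727 = 335158, so (965885/630727) = (335158/630727)
factor out 2^1: 335158 = 2^1·167579; with 630727 mod 8 = 7, (2/630727) = +1; sign now +1; continue with (167579/630727)
flip (167579/630727) -> (630727/167579): both odd, 167579 mod 4 = 3, 630727 mod 4 = 3, so the flip contributes -1; sign now -1
(630727/167579): 630727 mod 167579 = 127990, so (630727/167579) = (127990/167579)
factor out 2^1: 127990 = 2^1·63995; with 167579 mod 8 = 3, (2/167579) = -1; sign now +1; continue with (63995/167579)
flip (63995/167579) -> (167579/63995): both odd, 63995 mod 4 = 3, 167579 mod 4 = 3, so the flip contributes -1; sign now -1
(167579/63995): 167579 mod 63995 = 39589, so (167579/63995) = (39589/63995)
flip (39589/63995) -> (63995/39589): both odd, 39589 mod 4 = 1, 63995 mod 4 = 3, so the flip contributes +1; sign now -1
(63995/39589): 63995 mod 39589 = 24406, so (63995/39589) = (24406/39589)
factor out 2^1: 24406 = 2^1·12203; with 39589 mod 8 = 5, (2/39589) = -1; sign now +1; continue with (12203/39589)
flip (12203/39589) -> (39589/12203): both odd, 12203 mod 4 = 3, 39589 mod 4 = 1, so the flip contributes +1; sign now +1
(39589/12203): 39589 mod 12203 = 2980, so (39589/12203) = (2980/12203)
factor out 2^2: 2980 = 2^2·745; with 12203 mod 8 = 3, (2/12203) = -1; sign now +1; continue with (745/12203)
flip (745/12203) -> (12203/745): both odd, 745 mod 4 = 1, 12203 mod 4 = 3, so the flip contributes +1; sign now +1
(12203/745): 12203 mod 745 = 283, so (12203/745) = (283/745)
flip (283/745) -> (745/283): both odd, 283 mod 4 = 3, 745 mod 4 = 1, so the flip contributes +1; sign now +1
(745/283): 745 mod 283 = 179, so (745/283) = (179/283)
flip (179/283) -> (283/179): both odd, 179 mod 4 = 3, 283 mod 4 = 3, so the flip contributes -1; sign now -1
(283/179): 283 mod 179 = 104, so (283/179) = (104/179)
factor out 2^3: 104 = 2^3·13; with 179 mod 8 = 3, (2/179) = -1; sign now +1; continue with (13/179)
flip (13/179) -> (179/13): both odd, 13 mod 4 = 1, 179 mod 4 = 3, so the flip contributes +1; sign now +1
(179/13): 179 mod 13 = 10, so (179/13) = (10/13)
factor out 2^1: 10 = 2^1·5; with 13 mod 8 = 5, (2/13) = -1; sign now -1; continue with (5/13)
flip (5/13) -> (13/5): both odd, 5 mod 4 = 1, 13 mod 4 = 1, so the flip contributes +1; sign now -1
(13/5): 13 mod 5 = 3, so (13/5) = (3/5)
flip (3/5) -> (5/3): both odd, 3 mod 4 = 3, 5 mod 4 = 1, so the flip contributes +1; sign now -1
(5/3): 5 mod 3 = 2, so (5/3) = (2/3)
factor out 2^1: 2 = 2^1·1; with 3 mod 8 = 3, (2/3) = -1; sign now +1; continue with (1/3)
reached (1/3) = 1, so the symbol is +1

1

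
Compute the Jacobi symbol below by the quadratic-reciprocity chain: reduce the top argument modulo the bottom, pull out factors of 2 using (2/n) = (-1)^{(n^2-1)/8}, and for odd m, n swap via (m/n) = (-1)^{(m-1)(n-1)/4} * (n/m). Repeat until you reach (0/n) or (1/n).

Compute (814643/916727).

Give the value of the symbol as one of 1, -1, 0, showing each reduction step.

reciprocity: (814643/916727) = -1·(916727/814643) since 814643 mod 4 = 3, 916727 mod 4 = 3; sign now -1
(916727/814643) = (102084/814643)   [reduce mod 814643]
102084 = 2^2·25521; (2/814643) = -1 since 814643 mod 8 = 3, so (102084/814643) = (-1)^2·(25521/814643); sign now -1
reciprocity: (25521/814643) = +1·(814643/25521) since 25521 mod 4 = 1, 814643 mod 4 = 3; sign now -1
(814643/25521) = (23492/25521)   [reduce mod 25521]
23492 = 2^2·5873; (2/25521) = +1 since 25521 mod 8 = 1, so (23492/25521) = (+1)^2·(5873/25521); sign now -1
reciprocity: (5873/25521) = +1·(25521/5873) since 5873 mod 4 = 1, 25521 mod 4 = 1; sign now -1
(25521/5873) = (2029/5873)   [reduce mod 5873]
reciprocity: (2029/5873) = +1·(5873/2029) since 2029 mod 4 = 1, 5873 mod 4 = 1; sign now -1
(5873/2029) = (1815/2029)   [reduce mod 2029]
reciprocity: (1815/2029) = +1·(2029/1815) since 1815 mod 4 = 3, 2029 mod 4 = 1; sign now -1
(2029/1815) = (214/1815)   [reduce mod 1815]
214 = 2^1·107; (2/1815) = +1 since 1815 mod 8 = 7, so (214/1815) = (+1)^1·(107/1815); sign now -1
reciprocity: (107/1815) = -1·(1815/107) since 107 mod 4 = 3, 1815 mod 4 = 3; sign now +1
(1815/107) = (103/107)   [reduce mod 107]
reciprocity: (103/107) = -1·(107/103) since 103 mod 4 = 3, 107 mod 4 = 3; sign now -1
(107/103) = (4/103)   [reduce mod 103]
4 = 2^2·1; (2/103) = +1 since 103 mod 8 = 7, so (4/103) = (+1)^2·(1/103); sign now -1
(1/103) = 1; final value = sign = -1

-1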